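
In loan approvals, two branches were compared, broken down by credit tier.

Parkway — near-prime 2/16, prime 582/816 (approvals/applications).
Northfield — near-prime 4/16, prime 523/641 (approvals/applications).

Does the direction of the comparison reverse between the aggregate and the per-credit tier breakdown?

No

Near-prime: Parkway 2/16 = 12.5%, Northfield 4/16 = 25.0% → Northfield
Prime: Parkway 582/816 = 71.3%, Northfield 523/641 = 81.6% → Northfield
Overall: Parkway 584/832 = 70.2%, Northfield 527/657 = 80.2% → Northfield
Northfield wins overall and in every credit group — no reversal.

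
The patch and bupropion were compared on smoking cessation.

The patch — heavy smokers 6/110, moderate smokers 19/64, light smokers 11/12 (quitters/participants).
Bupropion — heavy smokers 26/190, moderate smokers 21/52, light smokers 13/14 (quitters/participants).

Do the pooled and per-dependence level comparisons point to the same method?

Heavy smokers: the patch 6/110 = 5.5%, bupropion 26/190 = 13.7% → bupropion
Moderate smokers: the patch 19/64 = 29.7%, bupropion 21/52 = 40.4% → bupropion
Light smokers: the patch 11/12 = 91.7%, bupropion 13/14 = 92.9% → bupropion
Overall: the patch 36/186 = 19.4%, bupropion 60/256 = 23.4% → bupropion
Bupropion wins overall and in every dependence group — no reversal.

Yes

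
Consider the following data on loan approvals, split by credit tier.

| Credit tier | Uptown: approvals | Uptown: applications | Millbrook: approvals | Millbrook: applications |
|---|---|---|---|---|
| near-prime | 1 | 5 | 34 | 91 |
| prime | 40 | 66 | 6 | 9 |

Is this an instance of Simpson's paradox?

Yes

Near-prime: Uptown 1/5 = 20.0%, Millbrook 34/91 = 37.4% → Millbrook
Prime: Uptown 40/66 = 60.6%, Millbrook 6/9 = 66.7% → Millbrook
Overall: Uptown 41/71 = 57.7%, Millbrook 40/100 = 40.0% → Uptown
Millbrook wins each credit group but Uptown wins overall — the comparison reverses. Millbrook's applications skew toward near-prime, which has a lower base rate.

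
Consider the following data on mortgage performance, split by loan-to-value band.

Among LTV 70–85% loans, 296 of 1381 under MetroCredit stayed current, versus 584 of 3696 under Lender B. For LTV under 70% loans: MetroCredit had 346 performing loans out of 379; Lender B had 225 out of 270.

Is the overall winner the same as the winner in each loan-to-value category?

LTV 70–85%: MetroCredit 296/1381 = 21.4%, Lender B 584/3696 = 15.8% → MetroCredit
LTV under 70%: MetroCredit 346/379 = 91.3%, Lender B 225/270 = 83.3% → MetroCredit
Overall: MetroCredit 642/1760 = 36.5%, Lender B 809/3966 = 20.4% → MetroCredit
MetroCredit wins overall and in every loan-to-value group — no reversal.

Yes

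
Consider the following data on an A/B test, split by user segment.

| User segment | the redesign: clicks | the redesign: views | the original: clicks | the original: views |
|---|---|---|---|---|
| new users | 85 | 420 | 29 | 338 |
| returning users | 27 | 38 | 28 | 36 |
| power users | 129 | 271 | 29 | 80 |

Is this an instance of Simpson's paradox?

New users: the redesign 85/420 = 20.2%, the original 29/338 = 8.6% → the redesign
Returning users: the redesign 27/38 = 71.1%, the original 28/36 = 77.8% → the original
Power users: the redesign 129/271 = 47.6%, the original 29/80 = 36.2% → the redesign
Overall: the redesign 241/729 = 33.1%, the original 86/454 = 18.9% → the redesign
Neither sweeps: the redesign wins 2 of 3 groups, the original wins 1. The redesign wins overall but not every group — no Simpson reversal.

No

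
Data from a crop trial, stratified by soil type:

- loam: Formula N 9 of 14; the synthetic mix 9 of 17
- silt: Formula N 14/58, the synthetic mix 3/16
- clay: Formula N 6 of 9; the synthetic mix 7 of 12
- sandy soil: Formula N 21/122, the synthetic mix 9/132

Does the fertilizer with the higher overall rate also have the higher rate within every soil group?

Loam: Formula N 9/14 = 64.3%, the synthetic mix 9/17 = 52.9% → Formula N
Silt: Formula N 14/58 = 24.1%, the synthetic mix 3/16 = 18.8% → Formula N
Clay: Formula N 6/9 = 66.7%, the synthetic mix 7/12 = 58.3% → Formula N
Sandy soil: Formula N 21/122 = 17.2%, the synthetic mix 9/132 = 6.8% → Formula N
Overall: Formula N 50/203 = 24.6%, the synthetic mix 28/177 = 15.8% → Formula N
Formula N wins overall and in every soil group — no reversal.

Yes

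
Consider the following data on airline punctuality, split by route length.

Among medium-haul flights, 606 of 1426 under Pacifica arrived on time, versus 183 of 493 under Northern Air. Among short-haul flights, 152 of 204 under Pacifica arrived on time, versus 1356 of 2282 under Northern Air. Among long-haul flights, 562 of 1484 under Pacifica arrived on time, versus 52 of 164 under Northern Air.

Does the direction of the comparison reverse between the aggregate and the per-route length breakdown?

Medium-haul: Pacifica 606/1426 = 42.5%, Northern Air 183/493 = 37.1% → Pacifica
Short-haul: Pacifica 152/204 = 74.5%, Northern Air 1356/2282 = 59.4% → Pacifica
Long-haul: Pacifica 562/1484 = 37.9%, Northern Air 52/164 = 31.7% → Pacifica
Overall: Pacifica 1320/3114 = 42.4%, Northern Air 1591/2939 = 54.1% → Northern Air
Pacifica wins each route group but Northern Air wins overall — the comparison reverses. Pacifica's flights skew toward long-haul, which has a lower base rate.

Yes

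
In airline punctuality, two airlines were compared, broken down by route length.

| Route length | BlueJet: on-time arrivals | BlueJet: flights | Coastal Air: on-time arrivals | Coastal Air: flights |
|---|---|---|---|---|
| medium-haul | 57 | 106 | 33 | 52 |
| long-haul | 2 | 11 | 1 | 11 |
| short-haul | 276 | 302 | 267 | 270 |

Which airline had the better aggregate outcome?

Coastal Air

Medium-haul: BlueJet 57/106 = 53.8%, Coastal Air 33/52 = 63.5% → Coastal Air
Long-haul: BlueJet 2/11 = 18.2%, Coastal Air 1/11 = 9.1% → BlueJet
Short-haul: BlueJet 276/302 = 91.4%, Coastal Air 267/270 = 98.9% → Coastal Air
Overall: BlueJet 335/419 = 80.0%, Coastal Air 301/333 = 90.4% → Coastal Air
(Neither sweeps every route group, but Coastal Air has the higher pooled rate.)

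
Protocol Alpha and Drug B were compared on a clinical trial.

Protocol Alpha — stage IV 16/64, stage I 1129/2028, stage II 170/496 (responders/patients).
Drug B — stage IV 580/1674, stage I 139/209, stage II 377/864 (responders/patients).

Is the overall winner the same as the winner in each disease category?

No

Stage IV: Protocol Alpha 16/64 = 25.0%, Drug B 580/1674 = 34.6% → Drug B
Stage I: Protocol Alpha 1129/2028 = 55.7%, Drug B 139/209 = 66.5% → Drug B
Stage II: Protocol Alpha 170/496 = 34.3%, Drug B 377/864 = 43.6% → Drug B
Overall: Protocol Alpha 1315/2588 = 50.8%, Drug B 1096/2747 = 39.9% → Protocol Alpha
Drug B wins each disease group but Protocol Alpha wins overall — the comparison reverses. Drug B's patients skew toward stage IV, which has a lower base rate.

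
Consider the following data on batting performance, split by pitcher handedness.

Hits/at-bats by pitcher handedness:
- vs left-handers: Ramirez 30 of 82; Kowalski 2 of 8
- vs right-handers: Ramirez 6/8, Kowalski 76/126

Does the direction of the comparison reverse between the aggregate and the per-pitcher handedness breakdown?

Vs left-handers: Ramirez 30/82 = 36.6%, Kowalski 2/8 = 25.0% → Ramirez
Vs right-handers: Ramirez 6/8 = 75.0%, Kowalski 76/126 = 60.3% → Ramirez
Overall: Ramirez 36/90 = 40.0%, Kowalski 78/134 = 58.2% → Kowalski
Ramirez wins each pitcher group but Kowalski wins overall — the comparison reverses. Ramirez's at-bats skew toward vs left-handers, which has a lower base rate.

Yes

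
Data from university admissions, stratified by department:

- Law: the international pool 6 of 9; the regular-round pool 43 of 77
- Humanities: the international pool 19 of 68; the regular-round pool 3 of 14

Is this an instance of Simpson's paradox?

Law: the international pool 6/9 = 66.7%, the regular-round pool 43/77 = 55.8% → the international pool
Humanities: the international pool 19/68 = 27.9%, the regular-round pool 3/14 = 21.4% → the international pool
Overall: the international pool 25/77 = 32.5%, the regular-round pool 46/91 = 50.5% → the regular-round pool
The international pool wins each department group but the regular-round pool wins overall — the comparison reverses. The international pool's applicants skew toward Humanities, which has a lower base rate.

Yes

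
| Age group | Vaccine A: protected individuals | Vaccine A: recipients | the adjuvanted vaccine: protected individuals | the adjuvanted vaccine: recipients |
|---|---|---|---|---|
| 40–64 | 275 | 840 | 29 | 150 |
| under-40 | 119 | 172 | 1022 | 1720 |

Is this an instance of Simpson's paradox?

40–64: Vaccine A 275/840 = 32.7%, the adjuvanted vaccine 29/150 = 19.3% → Vaccine A
Under-40: Vaccine A 119/172 = 69.2%, the adjuvanted vaccine 1022/1720 = 59.4% → Vaccine A
Overall: Vaccine A 394/1012 = 38.9%, the adjuvanted vaccine 1051/1870 = 56.2% → the adjuvanted vaccine
Vaccine A wins each age group but the adjuvanted vaccine wins overall — the comparison reverses. Vaccine A's recipients skew toward 40–64, which has a lower base rate.

Yes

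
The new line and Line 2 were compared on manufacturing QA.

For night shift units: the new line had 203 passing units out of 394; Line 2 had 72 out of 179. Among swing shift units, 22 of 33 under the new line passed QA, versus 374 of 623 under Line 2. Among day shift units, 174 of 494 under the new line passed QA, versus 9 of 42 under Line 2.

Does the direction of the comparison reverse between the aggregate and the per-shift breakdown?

Yes

Night shift: the new line 203/394 = 51.5%, Line 2 72/179 = 40.2% → the new line
Swing shift: the new line 22/33 = 66.7%, Line 2 374/623 = 60.0% → the new line
Day shift: the new line 174/494 = 35.2%, Line 2 9/42 = 21.4% → the new line
Overall: the new line 399/921 = 43.3%, Line 2 455/844 = 53.9% → Line 2
The new line wins each shift group but Line 2 wins overall — the comparison reverses. The new line's units skew toward day shift, which has a lower base rate.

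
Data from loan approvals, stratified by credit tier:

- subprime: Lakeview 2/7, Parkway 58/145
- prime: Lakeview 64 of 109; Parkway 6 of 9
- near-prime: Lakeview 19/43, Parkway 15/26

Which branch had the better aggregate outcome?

Subprime: Lakeview 2/7 = 28.6%, Parkway 58/145 = 40.0% → Parkway
Prime: Lakeview 64/109 = 58.7%, Parkway 6/9 = 66.7% → Parkway
Near-prime: Lakeview 19/43 = 44.2%, Parkway 15/26 = 57.7% → Parkway
Overall: Lakeview 85/159 = 53.5%, Parkway 79/180 = 43.9% → Lakeview
(Parkway wins every credit group but Lakeview wins overall — Parkway's applications skew toward the low-rate subprime group.)

Lakeview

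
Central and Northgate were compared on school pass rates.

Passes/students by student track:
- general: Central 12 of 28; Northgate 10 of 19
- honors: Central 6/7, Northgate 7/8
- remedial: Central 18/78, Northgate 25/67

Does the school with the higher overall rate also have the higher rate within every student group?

Yes

General: Central 12/28 = 42.9%, Northgate 10/19 = 52.6% → Northgate
Honors: Central 6/7 = 85.7%, Northgate 7/8 = 87.5% → Northgate
Remedial: Central 18/78 = 23.1%, Northgate 25/67 = 37.3% → Northgate
Overall: Central 36/113 = 31.9%, Northgate 42/94 = 44.7% → Northgate
Northgate wins overall and in every student group — no reversal.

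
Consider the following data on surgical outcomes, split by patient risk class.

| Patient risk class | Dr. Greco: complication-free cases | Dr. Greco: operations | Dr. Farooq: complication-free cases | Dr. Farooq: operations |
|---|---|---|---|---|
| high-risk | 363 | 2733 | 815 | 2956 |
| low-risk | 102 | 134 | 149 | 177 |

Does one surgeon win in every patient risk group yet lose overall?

High-risk: Dr. Greco 363/2733 = 13.3%, Dr. Farooq 815/2956 = 27.6% → Dr. Farooq
Low-risk: Dr. Greco 102/134 = 76.1%, Dr. Farooq 149/177 = 84.2% → Dr. Farooq
Overall: Dr. Greco 465/2867 = 16.2%, Dr. Farooq 964/3133 = 30.8% → Dr. Farooq
Dr. Farooq wins overall and in every patient risk group — no reversal.

No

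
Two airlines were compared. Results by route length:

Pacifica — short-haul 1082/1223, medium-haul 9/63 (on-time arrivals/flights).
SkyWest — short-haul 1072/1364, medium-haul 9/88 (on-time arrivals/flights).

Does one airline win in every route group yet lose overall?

Short-haul: Pacifica 1082/1223 = 88.5%, SkyWest 1072/1364 = 78.6% → Pacifica
Medium-haul: Pacifica 9/63 = 14.3%, SkyWest 9/88 = 10.2% → Pacifica
Overall: Pacifica 1091/1286 = 84.8%, SkyWest 1081/1452 = 74.4% → Pacifica
Pacifica wins overall and in every route group — no reversal.

No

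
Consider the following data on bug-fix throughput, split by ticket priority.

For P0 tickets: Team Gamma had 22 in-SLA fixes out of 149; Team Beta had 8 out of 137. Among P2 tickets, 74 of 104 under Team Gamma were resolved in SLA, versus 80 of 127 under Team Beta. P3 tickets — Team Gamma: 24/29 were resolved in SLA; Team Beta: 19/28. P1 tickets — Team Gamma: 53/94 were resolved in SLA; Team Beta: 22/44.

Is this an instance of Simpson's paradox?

P0: Team Gamma 22/149 = 14.8%, Team Beta 8/137 = 5.8% → Team Gamma
P2: Team Gamma 74/104 = 71.2%, Team Beta 80/127 = 63.0% → Team Gamma
P3: Team Gamma 24/29 = 82.8%, Team Beta 19/28 = 67.9% → Team Gamma
P1: Team Gamma 53/94 = 56.4%, Team Beta 22/44 = 50.0% → Team Gamma
Overall: Team Gamma 173/376 = 46.0%, Team Beta 129/336 = 38.4% → Team Gamma
Team Gamma wins overall and in every ticket group — no reversal.

No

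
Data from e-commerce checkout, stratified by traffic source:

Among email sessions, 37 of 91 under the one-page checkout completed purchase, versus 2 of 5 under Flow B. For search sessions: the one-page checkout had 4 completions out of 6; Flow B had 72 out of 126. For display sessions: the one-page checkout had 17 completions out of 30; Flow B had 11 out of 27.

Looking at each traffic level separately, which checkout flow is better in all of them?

the one-page checkout

Email: the one-page checkout 37/91 = 40.7%, Flow B 2/5 = 40.0% → the one-page checkout
Search: the one-page checkout 4/6 = 66.7%, Flow B 72/126 = 57.1% → the one-page checkout
Display: the one-page checkout 17/30 = 56.7%, Flow B 11/27 = 40.7% → the one-page checkout
The one-page checkout has the higher rate in all 3 groups.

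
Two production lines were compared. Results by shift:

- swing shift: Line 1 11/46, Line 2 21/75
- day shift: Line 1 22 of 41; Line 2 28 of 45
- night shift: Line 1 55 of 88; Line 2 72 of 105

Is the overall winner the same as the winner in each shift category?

Swing shift: Line 1 11/46 = 23.9%, Line 2 21/75 = 28.0% → Line 2
Day shift: Line 1 22/41 = 53.7%, Line 2 28/45 = 62.2% → Line 2
Night shift: Line 1 55/88 = 62.5%, Line 2 72/105 = 68.6% → Line 2
Overall: Line 1 88/175 = 50.3%, Line 2 121/225 = 53.8% → Line 2
Line 2 wins overall and in every shift group — no reversal.

Yes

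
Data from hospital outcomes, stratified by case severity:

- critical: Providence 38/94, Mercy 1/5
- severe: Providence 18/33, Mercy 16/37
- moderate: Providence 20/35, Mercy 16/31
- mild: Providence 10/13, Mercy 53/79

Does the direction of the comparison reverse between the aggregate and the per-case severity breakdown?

Critical: Providence 38/94 = 40.4%, Mercy 1/5 = 20.0% → Providence
Severe: Providence 18/33 = 54.5%, Mercy 16/37 = 43.2% → Providence
Moderate: Providence 20/35 = 57.1%, Mercy 16/31 = 51.6% → Providence
Mild: Providence 10/13 = 76.9%, Mercy 53/79 = 67.1% → Providence
Overall: Providence 86/175 = 49.1%, Mercy 86/152 = 56.6% → Mercy
Providence wins each case group but Mercy wins overall — the comparison reverses. Providence's patients skew toward critical, which has a lower base rate.

Yes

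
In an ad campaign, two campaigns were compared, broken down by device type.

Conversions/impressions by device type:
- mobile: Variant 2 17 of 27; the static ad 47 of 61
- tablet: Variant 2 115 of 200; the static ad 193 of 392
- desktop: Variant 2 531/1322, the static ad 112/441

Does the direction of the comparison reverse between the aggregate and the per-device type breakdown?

Mobile: Variant 2 17/27 = 63.0%, the static ad 47/61 = 77.0% → the static ad
Tablet: Variant 2 115/200 = 57.5%, the static ad 193/392 = 49.2% → Variant 2
Desktop: Variant 2 531/1322 = 40.2%, the static ad 112/441 = 25.4% → Variant 2
Overall: Variant 2 663/1549 = 42.8%, the static ad 352/894 = 39.4% → Variant 2
Neither sweeps: Variant 2 wins 2 of 3 groups, the static ad wins 1. Variant 2 wins overall but not every group — no Simpson reversal.

No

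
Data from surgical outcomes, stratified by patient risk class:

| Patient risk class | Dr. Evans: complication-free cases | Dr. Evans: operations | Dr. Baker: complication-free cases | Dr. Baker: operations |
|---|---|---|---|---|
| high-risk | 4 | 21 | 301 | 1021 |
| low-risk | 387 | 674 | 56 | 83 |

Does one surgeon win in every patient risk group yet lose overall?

Yes

High-risk: Dr. Evans 4/21 = 19.0%, Dr. Baker 301/1021 = 29.5% → Dr. Baker
Low-risk: Dr. Evans 387/674 = 57.4%, Dr. Baker 56/83 = 67.5% → Dr. Baker
Overall: Dr. Evans 391/695 = 56.3%, Dr. Baker 357/1104 = 32.3% → Dr. Evans
Dr. Baker wins each patient risk group but Dr. Evans wins overall — the comparison reverses. Dr. Baker's operations skew toward high-risk, which has a lower base rate.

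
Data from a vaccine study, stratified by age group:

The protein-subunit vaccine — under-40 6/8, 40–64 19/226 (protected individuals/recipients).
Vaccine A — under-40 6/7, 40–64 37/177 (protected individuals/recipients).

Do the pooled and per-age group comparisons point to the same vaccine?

Under-40: the protein-subunit vaccine 6/8 = 75.0%, Vaccine A 6/7 = 85.7% → Vaccine A
40–64: the protein-subunit vaccine 19/226 = 8.4%, Vaccine A 37/177 = 20.9% → Vaccine A
Overall: the protein-subunit vaccine 25/234 = 10.7%, Vaccine A 43/184 = 23.4% → Vaccine A
Vaccine A wins overall and in every age group — no reversal.

Yes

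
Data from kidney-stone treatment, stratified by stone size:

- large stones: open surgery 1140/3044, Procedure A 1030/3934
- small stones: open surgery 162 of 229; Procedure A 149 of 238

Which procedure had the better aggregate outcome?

Large stones: open surgery 1140/3044 = 37.5%, Procedure A 1030/3934 = 26.2% → open surgery
Small stones: open surgery 162/229 = 70.7%, Procedure A 149/238 = 62.6% → open surgery
Overall: open surgery 1302/3273 = 39.8%, Procedure A 1179/4172 = 28.3% → open surgery

open surgery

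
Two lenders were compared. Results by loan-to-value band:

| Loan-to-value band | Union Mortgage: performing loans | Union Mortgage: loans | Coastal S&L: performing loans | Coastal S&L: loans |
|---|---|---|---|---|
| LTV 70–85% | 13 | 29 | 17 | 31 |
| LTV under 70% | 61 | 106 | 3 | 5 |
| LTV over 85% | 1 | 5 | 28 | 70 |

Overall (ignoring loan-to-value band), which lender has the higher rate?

Union Mortgage

LTV 70–85%: Union Mortgage 13/29 = 44.8%, Coastal S&L 17/31 = 54.8% → Coastal S&L
LTV under 70%: Union Mortgage 61/106 = 57.5%, Coastal S&L 3/5 = 60.0% → Coastal S&L
LTV over 85%: Union Mortgage 1/5 = 20.0%, Coastal S&L 28/70 = 40.0% → Coastal S&L
Overall: Union Mortgage 75/140 = 53.6%, Coastal S&L 48/106 = 45.3% → Union Mortgage
(Coastal S&L wins every loan-to-value group but Union Mortgage wins overall — Coastal S&L's loans skew toward the low-rate LTV over 85% group.)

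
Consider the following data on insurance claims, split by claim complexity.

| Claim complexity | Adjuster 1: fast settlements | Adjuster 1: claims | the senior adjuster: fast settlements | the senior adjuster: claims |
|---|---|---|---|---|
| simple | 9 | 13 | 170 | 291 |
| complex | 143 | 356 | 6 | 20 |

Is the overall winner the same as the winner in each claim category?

No

Simple: Adjuster 1 9/13 = 69.2%, the senior adjuster 170/291 = 58.4% → Adjuster 1
Complex: Adjuster 1 143/356 = 40.2%, the senior adjuster 6/20 = 30.0% → Adjuster 1
Overall: Adjuster 1 152/369 = 41.2%, the senior adjuster 176/311 = 56.6% → the senior adjuster
Adjuster 1 wins each claim group but the senior adjuster wins overall — the comparison reverses. Adjuster 1's claims skew toward complex, which has a lower base rate.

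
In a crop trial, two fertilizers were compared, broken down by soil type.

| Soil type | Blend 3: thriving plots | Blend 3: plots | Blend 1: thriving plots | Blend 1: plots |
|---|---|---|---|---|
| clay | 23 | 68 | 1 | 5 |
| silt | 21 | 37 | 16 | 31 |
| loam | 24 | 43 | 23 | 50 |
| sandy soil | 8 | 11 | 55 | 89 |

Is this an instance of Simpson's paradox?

Clay: Blend 3 23/68 = 33.8%, Blend 1 1/5 = 20.0% → Blend 3
Silt: Blend 3 21/37 = 56.8%, Blend 1 16/31 = 51.6% → Blend 3
Loam: Blend 3 24/43 = 55.8%, Blend 1 23/50 = 46.0% → Blend 3
Sandy soil: Blend 3 8/11 = 72.7%, Blend 1 55/89 = 61.8% → Blend 3
Overall: Blend 3 76/159 = 47.8%, Blend 1 95/175 = 54.3% → Blend 1
Blend 3 wins each soil group but Blend 1 wins overall — the comparison reverses. Blend 3's plots skew toward clay, which has a lower base rate.

Yes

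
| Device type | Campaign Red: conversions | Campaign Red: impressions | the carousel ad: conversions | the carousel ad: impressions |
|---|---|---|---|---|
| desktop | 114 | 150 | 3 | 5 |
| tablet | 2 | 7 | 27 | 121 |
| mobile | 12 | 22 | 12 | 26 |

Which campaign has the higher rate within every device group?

Campaign Red

Desktop: Campaign Red 114/150 = 76.0%, the carousel ad 3/5 = 60.0% → Campaign Red
Tablet: Campaign Red 2/7 = 28.6%, the carousel ad 27/121 = 22.3% → Campaign Red
Mobile: Campaign Red 12/22 = 54.5%, the carousel ad 12/26 = 46.2% → Campaign Red
Campaign Red has the higher rate in all 3 groups.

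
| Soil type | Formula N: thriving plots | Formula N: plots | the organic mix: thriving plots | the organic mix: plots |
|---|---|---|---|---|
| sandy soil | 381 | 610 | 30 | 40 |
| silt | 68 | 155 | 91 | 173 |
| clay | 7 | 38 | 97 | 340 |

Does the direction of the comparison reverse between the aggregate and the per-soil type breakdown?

Sandy soil: Formula N 381/610 = 62.5%, the organic mix 30/40 = 75.0% → the organic mix
Silt: Formula N 68/155 = 43.9%, the organic mix 91/173 = 52.6% → the organic mix
Clay: Formula N 7/38 = 18.4%, the organic mix 97/340 = 28.5% → the organic mix
Overall: Formula N 456/803 = 56.8%, the organic mix 218/553 = 39.4% → Formula N
The organic mix wins each soil group but Formula N wins overall — the comparison reverses. The organic mix's plots skew toward clay, which has a lower base rate.

Yes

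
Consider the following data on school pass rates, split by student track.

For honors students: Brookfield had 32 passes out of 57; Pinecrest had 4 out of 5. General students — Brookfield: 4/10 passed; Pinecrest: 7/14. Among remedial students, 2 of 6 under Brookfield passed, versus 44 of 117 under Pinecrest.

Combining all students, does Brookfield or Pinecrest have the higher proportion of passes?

Brookfield

Honors: Brookfield 32/57 = 56.1%, Pinecrest 4/5 = 80.0% → Pinecrest
General: Brookfield 4/10 = 40.0%, Pinecrest 7/14 = 50.0% → Pinecrest
Remedial: Brookfield 2/6 = 33.3%, Pinecrest 44/117 = 37.6% → Pinecrest
Overall: Brookfield 38/73 = 52.1%, Pinecrest 55/136 = 40.4% → Brookfield
(Pinecrest wins every student group but Brookfield wins overall — Pinecrest's students skew toward the low-rate remedial group.)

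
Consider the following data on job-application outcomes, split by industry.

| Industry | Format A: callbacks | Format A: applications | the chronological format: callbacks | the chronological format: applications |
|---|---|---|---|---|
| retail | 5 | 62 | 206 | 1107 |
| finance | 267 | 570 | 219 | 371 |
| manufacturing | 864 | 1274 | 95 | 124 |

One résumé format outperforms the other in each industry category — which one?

the chronological format

Retail: Format A 5/62 = 8.1%, the chronological format 206/1107 = 18.6% → the chronological format
Finance: Format A 267/570 = 46.8%, the chronological format 219/371 = 59.0% → the chronological format
Manufacturing: Format A 864/1274 = 67.8%, the chronological format 95/124 = 76.6% → the chronological format
The chronological format has the higher rate in all 3 groups.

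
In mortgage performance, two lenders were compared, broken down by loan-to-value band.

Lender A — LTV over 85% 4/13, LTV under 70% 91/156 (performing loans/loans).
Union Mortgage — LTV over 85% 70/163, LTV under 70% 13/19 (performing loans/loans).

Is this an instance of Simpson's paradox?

LTV over 85%: Lender A 4/13 = 30.8%, Union Mortgage 70/163 = 42.9% → Union Mortgage
LTV under 70%: Lender A 91/156 = 58.3%, Union Mortgage 13/19 = 68.4% → Union Mortgage
Overall: Lender A 95/169 = 56.2%, Union Mortgage 83/182 = 45.6% → Lender A
Union Mortgage wins each loan-to-value group but Lender A wins overall — the comparison reverses. Union Mortgage's loans skew toward LTV over 85%, which has a lower base rate.

Yes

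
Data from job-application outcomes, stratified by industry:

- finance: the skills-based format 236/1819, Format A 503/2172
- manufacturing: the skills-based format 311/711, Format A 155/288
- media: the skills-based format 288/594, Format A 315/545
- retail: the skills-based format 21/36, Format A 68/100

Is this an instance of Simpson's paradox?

No

Finance: the skills-based format 236/1819 = 13.0%, Format A 503/2172 = 23.2% → Format A
Manufacturing: the skills-based format 311/711 = 43.7%, Format A 155/288 = 53.8% → Format A
Media: the skills-based format 288/594 = 48.5%, Format A 315/545 = 57.8% → Format A
Retail: the skills-based format 21/36 = 58.3%, Format A 68/100 = 68.0% → Format A
Overall: the skills-based format 856/3160 = 27.1%, Format A 1041/3105 = 33.5% → Format A
Format A wins overall and in every industry group — no reversal.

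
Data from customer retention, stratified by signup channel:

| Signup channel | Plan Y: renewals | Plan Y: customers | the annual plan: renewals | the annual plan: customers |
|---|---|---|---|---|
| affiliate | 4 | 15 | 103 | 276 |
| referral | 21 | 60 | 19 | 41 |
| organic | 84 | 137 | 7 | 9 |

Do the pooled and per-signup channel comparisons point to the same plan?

No

Affiliate: Plan Y 4/15 = 26.7%, the annual plan 103/276 = 37.3% → the annual plan
Referral: Plan Y 21/60 = 35.0%, the annual plan 19/41 = 46.3% → the annual plan
Organic: Plan Y 84/137 = 61.3%, the annual plan 7/9 = 77.8% → the annual plan
Overall: Plan Y 109/212 = 51.4%, the annual plan 129/326 = 39.6% → Plan Y
The annual plan wins each signup group but Plan Y wins overall — the comparison reverses. The annual plan's customers skew toward affiliate, which has a lower base rate.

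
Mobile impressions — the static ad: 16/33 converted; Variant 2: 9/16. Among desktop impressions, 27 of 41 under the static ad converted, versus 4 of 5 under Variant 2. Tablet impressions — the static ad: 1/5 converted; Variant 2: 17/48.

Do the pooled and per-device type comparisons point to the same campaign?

Mobile: the static ad 16/33 = 48.5%, Variant 2 9/16 = 56.2% → Variant 2
Desktop: the static ad 27/41 = 65.9%, Variant 2 4/5 = 80.0% → Variant 2
Tablet: the static ad 1/5 = 20.0%, Variant 2 17/48 = 35.4% → Variant 2
Overall: the static ad 44/79 = 55.7%, Variant 2 30/69 = 43.5% → the static ad
Variant 2 wins each device group but the static ad wins overall — the comparison reverses. Variant 2's impressions skew toward tablet, which has a lower base rate.

No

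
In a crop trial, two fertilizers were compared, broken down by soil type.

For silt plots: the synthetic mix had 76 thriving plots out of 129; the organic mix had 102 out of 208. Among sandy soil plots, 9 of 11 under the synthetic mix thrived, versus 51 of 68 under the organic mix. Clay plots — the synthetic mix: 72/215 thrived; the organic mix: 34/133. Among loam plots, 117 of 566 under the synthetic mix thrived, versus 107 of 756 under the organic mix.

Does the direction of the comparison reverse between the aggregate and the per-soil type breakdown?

Silt: the synthetic mix 76/129 = 58.9%, the organic mix 102/208 = 49.0% → the synthetic mix
Sandy soil: the synthetic mix 9/11 = 81.8%, the organic mix 51/68 = 75.0% → the synthetic mix
Clay: the synthetic mix 72/215 = 33.5%, the organic mix 34/133 = 25.6% → the synthetic mix
Loam: the synthetic mix 117/566 = 20.7%, the organic mix 107/756 = 14.2% → the synthetic mix
Overall: the synthetic mix 274/921 = 29.8%, the organic mix 294/1165 = 25.2% → the synthetic mix
The synthetic mix wins overall and in every soil group — no reversal.

No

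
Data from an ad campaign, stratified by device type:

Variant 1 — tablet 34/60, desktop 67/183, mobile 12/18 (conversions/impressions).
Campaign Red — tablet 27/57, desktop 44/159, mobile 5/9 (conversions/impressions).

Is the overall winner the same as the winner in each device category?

Tablet: Variant 1 34/60 = 56.7%, Campaign Red 27/57 = 47.4% → Variant 1
Desktop: Variant 1 67/183 = 36.6%, Campaign Red 44/159 = 27.7% → Variant 1
Mobile: Variant 1 12/18 = 66.7%, Campaign Red 5/9 = 55.6% → Variant 1
Overall: Variant 1 113/261 = 43.3%, Campaign Red 76/225 = 33.8% → Variant 1
Variant 1 wins overall and in every device group — no reversal.

Yes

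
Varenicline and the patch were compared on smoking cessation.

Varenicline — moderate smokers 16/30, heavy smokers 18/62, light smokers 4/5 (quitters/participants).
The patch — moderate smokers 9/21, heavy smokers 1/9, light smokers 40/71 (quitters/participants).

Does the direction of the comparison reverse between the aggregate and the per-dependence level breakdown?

Yes

Moderate smokers: varenicline 16/30 = 53.3%, the patch 9/21 = 42.9% → varenicline
Heavy smokers: varenicline 18/62 = 29.0%, the patch 1/9 = 11.1% → varenicline
Light smokers: varenicline 4/5 = 80.0%, the patch 40/71 = 56.3% → varenicline
Overall: varenicline 38/97 = 39.2%, the patch 50/101 = 49.5% → the patch
Varenicline wins each dependence group but the patch wins overall — the comparison reverses. Varenicline's participants skew toward heavy smokers, which has a lower base rate.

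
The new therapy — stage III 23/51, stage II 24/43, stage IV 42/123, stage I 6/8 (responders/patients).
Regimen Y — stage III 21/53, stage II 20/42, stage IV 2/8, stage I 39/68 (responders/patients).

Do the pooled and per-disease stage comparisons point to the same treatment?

Stage III: the new therapy 23/51 = 45.1%, Regimen Y 21/53 = 39.6% → the new therapy
Stage II: the new therapy 24/43 = 55.8%, Regimen Y 20/42 = 47.6% → the new therapy
Stage IV: the new therapy 42/123 = 34.1%, Regimen Y 2/8 = 25.0% → the new therapy
Stage I: the new therapy 6/8 = 75.0%, Regimen Y 39/68 = 57.4% → the new therapy
Overall: the new therapy 95/225 = 42.2%, Regimen Y 82/171 = 48.0% → Regimen Y
The new therapy wins each disease group but Regimen Y wins overall — the comparison reverses. The new therapy's patients skew toward stage IV, which has a lower base rate.

No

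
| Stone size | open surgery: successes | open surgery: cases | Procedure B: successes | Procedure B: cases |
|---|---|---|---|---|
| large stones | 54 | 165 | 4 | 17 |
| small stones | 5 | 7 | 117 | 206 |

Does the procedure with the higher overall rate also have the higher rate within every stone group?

Large stones: open surgery 54/165 = 32.7%, Procedure B 4/17 = 23.5% → open surgery
Small stones: open surgery 5/7 = 71.4%, Procedure B 117/206 = 56.8% → open surgery
Overall: open surgery 59/172 = 34.3%, Procedure B 121/223 = 54.3% → Procedure B
Open surgery wins each stone group but Procedure B wins overall — the comparison reverses. Open surgery's cases skew toward large stones, which has a lower base rate.

No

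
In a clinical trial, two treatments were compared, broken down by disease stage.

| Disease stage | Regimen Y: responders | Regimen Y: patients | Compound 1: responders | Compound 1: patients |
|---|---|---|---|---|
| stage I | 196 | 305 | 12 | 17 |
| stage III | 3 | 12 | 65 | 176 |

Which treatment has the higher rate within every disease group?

Compound 1

Stage I: Regimen Y 196/305 = 64.3%, Compound 1 12/17 = 70.6% → Compound 1
Stage III: Regimen Y 3/12 = 25.0%, Compound 1 65/176 = 36.9% → Compound 1
Compound 1 has the higher rate in both groups.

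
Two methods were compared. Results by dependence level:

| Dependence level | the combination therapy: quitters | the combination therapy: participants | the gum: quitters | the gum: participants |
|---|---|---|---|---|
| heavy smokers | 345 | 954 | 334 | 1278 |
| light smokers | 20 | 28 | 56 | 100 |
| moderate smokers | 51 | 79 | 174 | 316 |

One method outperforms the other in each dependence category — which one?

the combination therapy

Heavy smokers: the combination therapy 345/954 = 36.2%, the gum 334/1278 = 26.1% → the combination therapy
Light smokers: the combination therapy 20/28 = 71.4%, the gum 56/100 = 56.0% → the combination therapy
Moderate smokers: the combination therapy 51/79 = 64.6%, the gum 174/316 = 55.1% → the combination therapy
The combination therapy has the higher rate in all 3 groups.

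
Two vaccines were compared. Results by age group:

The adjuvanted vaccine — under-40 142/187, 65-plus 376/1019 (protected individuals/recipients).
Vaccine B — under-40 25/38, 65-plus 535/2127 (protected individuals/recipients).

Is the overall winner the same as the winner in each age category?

Under-40: the adjuvanted vaccine 142/187 = 75.9%, Vaccine B 25/38 = 65.8% → the adjuvanted vaccine
65-plus: the adjuvanted vaccine 376/1019 = 36.9%, Vaccine B 535/2127 = 25.2% → the adjuvanted vaccine
Overall: the adjuvanted vaccine 518/1206 = 43.0%, Vaccine B 560/2165 = 25.9% → the adjuvanted vaccine
The adjuvanted vaccine wins overall and in every age group — no reversal.

Yes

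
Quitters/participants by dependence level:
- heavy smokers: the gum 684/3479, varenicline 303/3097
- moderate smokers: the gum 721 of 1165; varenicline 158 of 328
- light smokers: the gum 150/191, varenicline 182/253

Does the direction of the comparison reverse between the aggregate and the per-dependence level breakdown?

Heavy smokers: the gum 684/3479 = 19.7%, varenicline 303/3097 = 9.8% → the gum
Moderate smokers: the gum 721/1165 = 61.9%, varenicline 158/328 = 48.2% → the gum
Light smokers: the gum 150/191 = 78.5%, varenicline 182/253 = 71.9% → the gum
Overall: the gum 1555/4835 = 32.2%, varenicline 643/3678 = 17.5% → the gum
The gum wins overall and in every dependence group — no reversal.

No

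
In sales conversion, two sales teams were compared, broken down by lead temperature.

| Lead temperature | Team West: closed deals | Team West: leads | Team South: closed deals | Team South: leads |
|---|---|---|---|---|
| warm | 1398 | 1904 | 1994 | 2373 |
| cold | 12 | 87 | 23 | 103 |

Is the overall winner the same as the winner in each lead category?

Yes

Warm: Team West 1398/1904 = 73.4%, Team South 1994/2373 = 84.0% → Team South
Cold: Team West 12/87 = 13.8%, Team South 23/103 = 22.3% → Team South
Overall: Team West 1410/1991 = 70.8%, Team South 2017/2476 = 81.5% → Team South
Team South wins overall and in every lead group — no reversal.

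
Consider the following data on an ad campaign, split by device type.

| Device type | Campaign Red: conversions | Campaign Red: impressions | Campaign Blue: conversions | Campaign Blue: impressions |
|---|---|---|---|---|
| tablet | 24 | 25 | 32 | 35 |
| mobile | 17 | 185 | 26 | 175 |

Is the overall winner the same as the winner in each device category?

Tablet: Campaign Red 24/25 = 96.0%, Campaign Blue 32/35 = 91.4% → Campaign Red
Mobile: Campaign Red 17/185 = 9.2%, Campaign Blue 26/175 = 14.9% → Campaign Blue
Overall: Campaign Red 41/210 = 19.5%, Campaign Blue 58/210 = 27.6% → Campaign Blue
Neither sweeps: Campaign Red wins 1 of 2 groups, Campaign Blue wins 1. Campaign Blue wins overall but not every group — no Simpson reversal.

No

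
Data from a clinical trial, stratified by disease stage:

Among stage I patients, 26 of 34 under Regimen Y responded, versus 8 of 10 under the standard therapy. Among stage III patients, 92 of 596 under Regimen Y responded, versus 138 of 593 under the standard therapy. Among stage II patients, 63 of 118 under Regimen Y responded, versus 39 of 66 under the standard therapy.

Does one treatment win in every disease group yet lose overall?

No

Stage I: Regimen Y 26/34 = 76.5%, the standard therapy 8/10 = 80.0% → the standard therapy
Stage III: Regimen Y 92/596 = 15.4%, the standard therapy 138/593 = 23.3% → the standard therapy
Stage II: Regimen Y 63/118 = 53.4%, the standard therapy 39/66 = 59.1% → the standard therapy
Overall: Regimen Y 181/748 = 24.2%, the standard therapy 185/669 = 27.7% → the standard therapy
The standard therapy wins overall and in every disease group — no reversal.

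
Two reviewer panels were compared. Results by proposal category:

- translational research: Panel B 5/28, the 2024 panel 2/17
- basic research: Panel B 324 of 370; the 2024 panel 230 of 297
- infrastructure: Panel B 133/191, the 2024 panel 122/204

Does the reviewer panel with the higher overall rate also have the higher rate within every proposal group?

Yes

Translational research: Panel B 5/28 = 17.9%, the 2024 panel 2/17 = 11.8% → Panel B
Basic research: Panel B 324/370 = 87.6%, the 2024 panel 230/297 = 77.4% → Panel B
Infrastructure: Panel B 133/191 = 69.6%, the 2024 panel 122/204 = 59.8% → Panel B
Overall: Panel B 462/589 = 78.4%, the 2024 panel 354/518 = 68.3% → Panel B
Panel B wins overall and in every proposal group — no reversal.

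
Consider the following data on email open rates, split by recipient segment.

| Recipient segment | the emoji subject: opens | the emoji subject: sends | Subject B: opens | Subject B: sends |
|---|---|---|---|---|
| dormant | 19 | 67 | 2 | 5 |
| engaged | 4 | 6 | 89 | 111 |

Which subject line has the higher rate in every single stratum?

Subject B

Dormant: the emoji subject 19/67 = 28.4%, Subject B 2/5 = 40.0% → Subject B
Engaged: the emoji subject 4/6 = 66.7%, Subject B 89/111 = 80.2% → Subject B
Subject B has the higher rate in both groups.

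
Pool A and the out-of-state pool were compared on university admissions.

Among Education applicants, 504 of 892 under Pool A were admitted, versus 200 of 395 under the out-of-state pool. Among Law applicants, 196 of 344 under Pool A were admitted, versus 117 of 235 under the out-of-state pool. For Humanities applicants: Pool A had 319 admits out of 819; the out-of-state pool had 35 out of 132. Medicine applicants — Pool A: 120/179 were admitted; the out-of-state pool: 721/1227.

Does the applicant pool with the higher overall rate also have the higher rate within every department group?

No

Education: Pool A 504/892 = 56.5%, the out-of-state pool 200/395 = 50.6% → Pool A
Law: Pool A 196/344 = 57.0%, the out-of-state pool 117/235 = 49.8% → Pool A
Humanities: Pool A 319/819 = 38.9%, the out-of-state pool 35/132 = 26.5% → Pool A
Medicine: Pool A 120/179 = 67.0%, the out-of-state pool 721/1227 = 58.8% → Pool A
Overall: Pool A 1139/2234 = 51.0%, the out-of-state pool 1073/1989 = 53.9% → the out-of-state pool
Pool A wins each department group but the out-of-state pool wins overall — the comparison reverses. Pool A's applicants skew toward Humanities, which has a lower base rate.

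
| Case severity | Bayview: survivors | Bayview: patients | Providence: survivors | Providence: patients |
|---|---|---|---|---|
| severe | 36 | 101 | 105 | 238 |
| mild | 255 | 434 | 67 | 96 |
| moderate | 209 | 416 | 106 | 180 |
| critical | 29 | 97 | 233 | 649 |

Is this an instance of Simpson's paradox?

Yes

Severe: Bayview 36/101 = 35.6%, Providence 105/238 = 44.1% → Providence
Mild: Bayview 255/434 = 58.8%, Providence 67/96 = 69.8% → Providence
Moderate: Bayview 209/416 = 50.2%, Providence 106/180 = 58.9% → Providence
Critical: Bayview 29/97 = 29.9%, Providence 233/649 = 35.9% → Providence
Overall: Bayview 529/1048 = 50.5%, Providence 511/1163 = 43.9% → Bayview
Providence wins each case group but Bayview wins overall — the comparison reverses. Providence's patients skew toward critical, which has a lower base rate.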